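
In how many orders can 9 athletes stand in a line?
9! = 362880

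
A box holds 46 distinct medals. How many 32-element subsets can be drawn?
C(46,32) = 46!/(32!×14!) = 239877544005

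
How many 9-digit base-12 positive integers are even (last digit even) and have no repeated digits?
Last∈{0,2,4,6,8,10}. Last=0: 6652800. Last nonzero: 5×10×P(10,7) = 30240000. Total = 36892800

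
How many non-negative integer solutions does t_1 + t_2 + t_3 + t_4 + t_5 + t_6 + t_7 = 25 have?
C(25+7-1, 7-1) = C(31, 6) = 736281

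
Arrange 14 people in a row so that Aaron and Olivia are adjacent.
Treat as block: (14-1)! × 2! = 6227020800 × 2 = 12454041600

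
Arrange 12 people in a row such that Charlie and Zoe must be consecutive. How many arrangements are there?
Treat the 2 as one block: (12-2+1)! × 2! = 39916800 × 2 = 79833600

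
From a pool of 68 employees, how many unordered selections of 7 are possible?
C(68,7) = 68!/(7!×61!) = 969443904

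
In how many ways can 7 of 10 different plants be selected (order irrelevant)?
C(10,7) = 10!/(7!×3!) = 120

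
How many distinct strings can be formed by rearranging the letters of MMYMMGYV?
8! / (1! × 1! × 4! × 2!) = 840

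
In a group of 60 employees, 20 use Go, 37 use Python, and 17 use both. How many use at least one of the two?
|A∪B| = |A| + |B| - |A∩B| = 20 + 37 - 17 = 40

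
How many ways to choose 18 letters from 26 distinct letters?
C(26,18) = 26!/(18!×8!) = 1562275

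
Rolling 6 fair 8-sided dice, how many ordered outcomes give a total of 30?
Coefficient of x^30 in (x + x² + ... + x^8)^6. By inclusion-exclusion on dice exceeding 8: Σ_j (-1)^j C(6,j)·C(30-1-8j, 5) = C(6,0)·C(29,5) - C(6,1)·C(21,5) + C(6,2)·C(13,5) - C(6,3)·C(5,5) = 1·118755 - 6·20349 + 15·1287 - 20·1 = 15946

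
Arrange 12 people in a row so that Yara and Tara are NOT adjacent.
Total - adjacent = 12! - (12-1)!×2 = 479001600 - 79833600 = 399168000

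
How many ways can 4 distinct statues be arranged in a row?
4! = 24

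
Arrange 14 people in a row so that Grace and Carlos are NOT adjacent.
Total - adjacent = 14! - (14-1)!×2 = 87178291200 - 12454041600 = 74724249600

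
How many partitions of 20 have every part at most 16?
Let r_j(i) = number of partitions of i into parts ≤ j, for i = 0..20. r_1(i) = 1 for all i; r_j(i) = r_{j-1}(i) + r_j(i-j). Rows j = 2..16: ≤2: 1 1 2 2 3 3 4 4 5 5 6 6 7 7 8 8 9 9 10 10 11; ≤3: 1 1 2 3 4 5 7 8 10 12 14 16 19 21 24 27 30 33 37 40 44; ≤4: 1 1 2 3 5 6 9 11 15 18 23 27 34 39 47 54 64 72 84 94 108; ≤5: 1 1 2 3 5 7 10 13 18 23 30 37 47 57 70 84 101 119 141 164 192; ≤6: 1 1 2 3 5 7 11 14 20 26 35 44 58 71 90 110 136 163 199 235 282; ≤7: 1 1 2 3 5 7 11 15 21 28 38 49 65 82 105 131 164 201 248 300 364; ≤8: 1 1 2 3 5 7 11 15 22 29 40 52 70 89 116 146 186 230 288 352 434; ≤9: 1 1 2 3 5 7 11 15 22 30 41 54 73 94 123 157 201 252 318 393 488; ≤10: 1 1 2 3 5 7 11 15 22 30 42 55 75 97 128 164 212 267 340 423 530; ≤11: 1 1 2 3 5 7 11 15 22 30 42 56 76 99 131 169 219 278 355 445 560; ≤12: 1 1 2 3 5 7 11 15 22 30 42 56 77 100 133 172 224 285 366 460 582; ≤13: 1 1 2 3 5 7 11 15 22 30 42 56 77 101 134 174 227 290 373 471 597; ≤14: 1 1 2 3 5 7 11 15 22 30 42 56 77 101 135 175 229 293 378 478 608; ≤15: 1 1 2 3 5 7 11 15 22 30 42 56 77 101 135 176 230 295 381 483 615; ≤16: 1 1 2 3 5 7 11 15 22 30 42 56 77 101 135 176 231 296 383 486 620. r_16(20) = 620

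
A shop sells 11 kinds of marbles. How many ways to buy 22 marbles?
C(22+11-1, 11-1) = C(32, 10) = 64512240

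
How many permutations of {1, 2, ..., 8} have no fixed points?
!8 = Σ_{j=0}^{8} (-1)^j·8!/j! = 40320 - 40320 + 20160 - 6720 + 1680 - 336 + 56 - 8 + 1 = 14833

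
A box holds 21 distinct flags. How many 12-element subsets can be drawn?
C(21,12) = 21!/(12!×9!) = 293930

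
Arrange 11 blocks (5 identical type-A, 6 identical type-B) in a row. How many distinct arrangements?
11! / (5! × 6!) = 462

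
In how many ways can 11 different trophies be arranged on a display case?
11! = 39916800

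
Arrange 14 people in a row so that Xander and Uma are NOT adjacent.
Total - adjacent = 14! - (14-1)!×2 = 87178291200 - 12454041600 = 74724249600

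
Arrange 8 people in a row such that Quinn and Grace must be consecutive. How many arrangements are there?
Treat the 2 as one block: (8-2+1)! × 2! = 5040 × 2 = 10080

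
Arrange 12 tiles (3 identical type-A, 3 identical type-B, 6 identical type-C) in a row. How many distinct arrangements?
12! / (3! × 3! × 6!) = 18480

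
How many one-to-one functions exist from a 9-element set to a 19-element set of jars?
P(19,9) = 19!/(19-9)! = 33522128640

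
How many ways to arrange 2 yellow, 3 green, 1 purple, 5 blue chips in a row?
11! / (2! × 3! × 1! × 5!) = 27720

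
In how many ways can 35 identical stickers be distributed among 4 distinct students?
C(35+4-1, 4-1) = C(38, 3) = 8436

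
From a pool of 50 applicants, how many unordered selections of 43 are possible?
C(50,43) = 50!/(43!×7!) = 99884400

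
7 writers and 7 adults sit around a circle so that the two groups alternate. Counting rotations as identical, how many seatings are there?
Fix one of the writers: (7-1)! ways for the remaining writers, × 7! ways for the adults = 720 × 5040 = 3628800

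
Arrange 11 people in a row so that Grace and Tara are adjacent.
Treat as block: (11-1)! × 2! = 3628800 × 2 = 7257600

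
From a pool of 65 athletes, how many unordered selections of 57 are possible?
C(65,57) = 65!/(57!×8!) = 5047381560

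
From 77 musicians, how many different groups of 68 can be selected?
C(77,68) = 77!/(68!×9!) = 161322559475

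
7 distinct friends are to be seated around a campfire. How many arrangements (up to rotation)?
Circular: fix one position, arrange the rest. (7-1)! = 720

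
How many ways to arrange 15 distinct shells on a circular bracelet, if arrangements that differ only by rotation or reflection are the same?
(15-1)!/2 = 87178291200/2 = 43589145600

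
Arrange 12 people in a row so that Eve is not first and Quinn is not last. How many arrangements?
By inclusion-exclusion: 12! - 2×(12-1)! + (12-2)! = 479001600 - 79833600 + 3628800 = 402796800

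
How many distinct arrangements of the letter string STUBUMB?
7! / (1! × 2! × 1! × 1! × 2!) = 1260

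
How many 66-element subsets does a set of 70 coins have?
C(70,66) = 70!/(66!×4!) = 916895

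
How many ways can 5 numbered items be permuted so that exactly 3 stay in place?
Choose the 3 fixed points C(5,3) = 10, derange the rest: !2 = Σ_{j=0}^{2} (-1)^j·2!/j! = 2 - 2 + 1 = 1. Product = 10 × 1 = 10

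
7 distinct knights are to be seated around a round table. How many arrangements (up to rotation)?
Circular: fix one position, arrange the rest. (7-1)! = 720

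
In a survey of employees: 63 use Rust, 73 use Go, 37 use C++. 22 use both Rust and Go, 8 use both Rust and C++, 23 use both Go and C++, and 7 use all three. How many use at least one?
|A∪B∪C| = 63+73+37-22-8-23+7 = 127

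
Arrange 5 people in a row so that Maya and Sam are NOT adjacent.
Total - adjacent = 5! - (5-1)!×2 = 120 - 48 = 72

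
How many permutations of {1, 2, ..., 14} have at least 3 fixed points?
Exactly j fixed points: C(14,j)·!(14-j); sum over j ≥ 3 (derangement numbers via !m = (m-1)·(!(m-1) + !(m-2)): !0..!11 = 1, 0, 1, 2, 9, 44, 265, 1854, 14833, 133496, 1334961, 14684570). Σ_{j=3}^{14} C(14,j)·!(14-j) = C(14,3)·!11 + C(14,4)·!10 + C(14,5)·!9 + C(14,6)·!8 + C(14,7)·!7 + C(14,8)·!6 + C(14,9)·!5 + C(14,10)·!4 + C(14,11)·!3 + C(14,12)·!2 + C(14,13)·!1 + C(14,14)·!0 = 364·14684570 + 1001·1334961 + 2002·133496 + 3003·14833 + 3432·1854 + 3003·265 + 2002·44 + 1001·9 + 364·2 + 91·1 + 14·0 + 1·1 = 7000538572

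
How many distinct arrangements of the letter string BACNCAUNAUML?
12! / (3! × 1! × 2! × 1! × 2! × 1! × 2!) = 9979200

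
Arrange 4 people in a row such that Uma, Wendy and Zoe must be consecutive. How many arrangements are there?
Treat the 3 as one block: (4-3+1)! × 3! = 2 × 6 = 12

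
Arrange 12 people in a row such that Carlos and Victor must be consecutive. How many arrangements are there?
Treat the 2 as one block: (12-2+1)! × 2! = 39916800 × 2 = 79833600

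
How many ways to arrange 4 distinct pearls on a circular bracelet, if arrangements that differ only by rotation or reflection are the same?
(4-1)!/2 = 6/2 = 3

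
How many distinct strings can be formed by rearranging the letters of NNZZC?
5! / (1! × 2! × 2!) = 30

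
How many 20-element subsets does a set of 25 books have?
C(25,20) = 25!/(20!×5!) = 53130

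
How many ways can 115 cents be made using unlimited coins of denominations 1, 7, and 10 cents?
Coefficient of x^115 in 1/(1-x^1) · 1/(1-x^7) · 1/(1-x^10). Case on j = number of 10-cent coins (j = 0..11); remainder r = 115 - 10j is made from {1,7} in ⌊r/7⌋+1 ways. r = 115, 105, 95, 85, 75, 65, 55, 45, 35, 25, 15, 5 → 17 + 16 + 14 + 13 + 11 + 10 + 8 + 7 + 6 + 4 + 3 + 1 = 110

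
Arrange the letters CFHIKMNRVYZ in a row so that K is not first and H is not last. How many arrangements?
By inclusion-exclusion: 11! - 2×(11-1)! + (11-2)! = 39916800 - 7257600 + 362880 = 33022080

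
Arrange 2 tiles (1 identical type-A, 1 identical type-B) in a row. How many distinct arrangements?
2! / (1! × 1!) = 2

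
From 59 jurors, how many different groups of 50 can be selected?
C(59,50) = 59!/(50!×9!) = 12565671261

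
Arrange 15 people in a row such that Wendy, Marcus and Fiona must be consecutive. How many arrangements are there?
Treat the 3 as one block: (15-3+1)! × 3! = 6227020800 × 6 = 37362124800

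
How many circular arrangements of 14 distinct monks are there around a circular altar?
Circular: fix one position, arrange the rest. (14-1)! = 6227020800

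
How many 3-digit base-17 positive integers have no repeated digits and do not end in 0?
Last digit: 16 nonzero choices. First digit: 15 (nonzero, ≠last). Middle 1: P(15,1) = 15. Total = 3600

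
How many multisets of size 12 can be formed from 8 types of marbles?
C(12+8-1, 8-1) = C(19, 7) = 50388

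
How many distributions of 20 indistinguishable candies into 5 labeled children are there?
C(20+5-1, 5-1) = C(24, 4) = 10626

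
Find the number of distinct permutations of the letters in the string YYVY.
4! / (3! × 1!) = 4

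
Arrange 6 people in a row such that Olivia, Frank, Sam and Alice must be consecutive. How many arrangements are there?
Treat the 4 as one block: (6-4+1)! × 4! = 6 × 24 = 144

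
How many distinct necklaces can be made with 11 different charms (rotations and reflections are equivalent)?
(11-1)!/2 = 3628800/2 = 1814400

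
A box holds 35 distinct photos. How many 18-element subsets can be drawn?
C(35,18) = 35!/(18!×17!) = 4537567650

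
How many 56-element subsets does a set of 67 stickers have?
C(67,56) = 67!/(56!×11!) = 1285063345176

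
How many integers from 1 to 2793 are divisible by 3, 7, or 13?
⌊2793/3⌋+⌊2793/7⌋+⌊2793/13⌋ - ⌊2793/21⌋-⌊2793/39⌋-⌊2793/91⌋ + ⌊2793/273⌋ = 931+399+214 - 133-71-30 + 10 = 1320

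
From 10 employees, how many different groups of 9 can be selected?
C(10,9) = 10!/(9!×1!) = 10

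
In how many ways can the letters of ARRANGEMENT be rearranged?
11! / (2! × 2! × 2! × 1! × 2! × 1! × 1!) = 2494800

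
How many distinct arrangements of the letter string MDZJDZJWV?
9! / (2! × 1! × 2! × 1! × 1! × 2!) = 45360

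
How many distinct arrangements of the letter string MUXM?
4! / (1! × 2! × 1!) = 12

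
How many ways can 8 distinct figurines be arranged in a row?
8! = 40320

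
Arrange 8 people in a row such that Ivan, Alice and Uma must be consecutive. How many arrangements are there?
Treat the 3 as one block: (8-3+1)! × 3! = 720 × 6 = 4320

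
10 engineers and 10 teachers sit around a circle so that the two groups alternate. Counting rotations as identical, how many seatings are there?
Fix one of the engineers: (10-1)! ways for the remaining engineers, × 10! ways for the teachers = 362880 × 3628800 = 1316818944000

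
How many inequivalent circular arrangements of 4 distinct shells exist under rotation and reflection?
(4-1)!/2 = 6/2 = 3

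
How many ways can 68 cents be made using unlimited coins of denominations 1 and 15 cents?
Coefficient of x^68 in 1/(1-x^1) · 1/(1-x^15). Use j coins of 15 for j = 0..⌊68/15⌋ = 4, the rest in 1s: 4 + 1 = 5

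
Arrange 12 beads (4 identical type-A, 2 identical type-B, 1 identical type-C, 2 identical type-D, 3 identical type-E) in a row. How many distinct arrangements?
12! / (4! × 2! × 1! × 2! × 3!) = 831600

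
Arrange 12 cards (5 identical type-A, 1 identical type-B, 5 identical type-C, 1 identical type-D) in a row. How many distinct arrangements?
12! / (5! × 1! × 5! × 1!) = 33264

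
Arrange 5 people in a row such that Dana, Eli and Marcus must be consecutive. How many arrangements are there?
Treat the 3 as one block: (5-3+1)! × 3! = 6 × 6 = 36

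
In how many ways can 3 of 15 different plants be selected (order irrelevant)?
C(15,3) = 15!/(3!×12!) = 455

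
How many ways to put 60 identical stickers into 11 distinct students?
C(60+11-1, 11-1) = C(70, 10) = 396704524216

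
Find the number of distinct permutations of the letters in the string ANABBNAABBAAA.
13! / (7! × 2! × 4!) = 25740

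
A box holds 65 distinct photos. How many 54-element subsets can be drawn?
C(65,54) = 65!/(54!×11!) = 895068996640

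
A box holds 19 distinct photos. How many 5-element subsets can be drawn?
C(19,5) = 19!/(5!×14!) = 11628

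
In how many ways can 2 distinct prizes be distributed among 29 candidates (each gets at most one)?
P(29,2) = 29!/(29-2)! = 812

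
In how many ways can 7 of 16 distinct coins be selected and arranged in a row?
P(16,7) = 16!/(16-7)! = 57657600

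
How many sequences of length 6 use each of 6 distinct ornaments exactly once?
6! = 720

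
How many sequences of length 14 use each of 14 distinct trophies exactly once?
14! = 87178291200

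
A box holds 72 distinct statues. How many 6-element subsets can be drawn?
C(72,6) = 72!/(6!×66!) = 156238908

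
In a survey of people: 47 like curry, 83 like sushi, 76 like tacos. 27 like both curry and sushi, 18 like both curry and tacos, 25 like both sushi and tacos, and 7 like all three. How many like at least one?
|A∪B∪C| = 47+83+76-27-18-25+7 = 143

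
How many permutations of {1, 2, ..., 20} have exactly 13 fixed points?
Choose the 13 fixed points C(20,13) = 77520, derange the rest: !7 = Σ_{j=0}^{7} (-1)^j·7!/j! = 5040 - 5040 + 2520 - 840 + 210 - 42 + 7 - 1 = 1854. Product = 77520 × 1854 = 143722080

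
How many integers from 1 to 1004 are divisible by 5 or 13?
⌊1004/5⌋ + ⌊1004/13⌋ - ⌊1004/65⌋ = 200 + 77 - 15 = 262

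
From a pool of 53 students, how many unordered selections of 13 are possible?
C(53,13) = 53!/(13!×40!) = 841392966470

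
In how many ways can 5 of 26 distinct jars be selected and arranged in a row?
P(26,5) = 26!/(26-5)! = 7893600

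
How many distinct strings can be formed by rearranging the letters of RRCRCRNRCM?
10! / (1! × 3! × 1! × 5!) = 5040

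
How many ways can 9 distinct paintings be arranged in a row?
9! = 362880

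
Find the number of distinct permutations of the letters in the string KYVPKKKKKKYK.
12! / (8! × 1! × 1! × 2!) = 5940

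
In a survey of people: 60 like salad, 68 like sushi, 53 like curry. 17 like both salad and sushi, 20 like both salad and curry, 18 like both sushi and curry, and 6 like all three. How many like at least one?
|A∪B∪C| = 60+68+53-17-20-18+6 = 132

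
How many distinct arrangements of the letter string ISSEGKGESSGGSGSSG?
17! / (1! × 2! × 7! × 1! × 6!) = 49008960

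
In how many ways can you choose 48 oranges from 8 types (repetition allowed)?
C(48+8-1, 8-1) = C(55, 7) = 202927725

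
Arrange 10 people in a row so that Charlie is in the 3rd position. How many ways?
Fix one position: (10-1)! = 362880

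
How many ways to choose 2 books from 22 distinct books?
C(22,2) = 22!/(2!×20!) = 231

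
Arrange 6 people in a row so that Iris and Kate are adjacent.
Treat as block: (6-1)! × 2! = 120 × 2 = 240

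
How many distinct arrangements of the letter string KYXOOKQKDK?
10! / (1! × 1! × 4! × 1! × 2! × 1!) = 75600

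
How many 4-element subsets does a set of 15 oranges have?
C(15,4) = 15!/(4!×11!) = 1365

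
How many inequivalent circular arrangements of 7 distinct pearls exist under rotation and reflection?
(7-1)!/2 = 720/2 = 360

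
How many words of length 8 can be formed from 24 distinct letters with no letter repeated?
P(24,8) = 24!/(24-8)! = 29654190720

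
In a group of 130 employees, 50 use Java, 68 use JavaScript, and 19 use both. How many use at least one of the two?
|A∪B| = |A| + |B| - |A∩B| = 50 + 68 - 19 = 99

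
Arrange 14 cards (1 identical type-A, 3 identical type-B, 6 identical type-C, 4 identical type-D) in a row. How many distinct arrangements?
14! / (1! × 3! × 6! × 4!) = 840840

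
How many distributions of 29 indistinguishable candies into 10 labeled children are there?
C(29+10-1, 10-1) = C(38, 9) = 163011640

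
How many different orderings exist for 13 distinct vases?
13! = 6227020800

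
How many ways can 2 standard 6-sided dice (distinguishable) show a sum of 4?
Coefficient of x^4 in (x + x² + ... + x^6)^2. By inclusion-exclusion on dice exceeding 6: Σ_j (-1)^j C(2,j)·C(4-1-6j, 1) = C(2,0)·C(3,1) = 1·3 = 3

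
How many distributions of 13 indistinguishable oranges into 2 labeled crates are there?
C(13+2-1, 2-1) = C(14, 1) = 14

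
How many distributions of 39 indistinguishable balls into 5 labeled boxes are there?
C(39+5-1, 5-1) = C(43, 4) = 123410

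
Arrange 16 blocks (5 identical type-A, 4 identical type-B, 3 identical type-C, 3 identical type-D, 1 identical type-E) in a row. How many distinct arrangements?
16! / (5! × 4! × 3! × 3! × 1!) = 201801600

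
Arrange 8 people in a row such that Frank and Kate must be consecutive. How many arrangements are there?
Treat the 2 as one block: (8-2+1)! × 2! = 5040 × 2 = 10080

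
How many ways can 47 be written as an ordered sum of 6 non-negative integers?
C(47+6-1, 6-1) = C(52, 5) = 2598960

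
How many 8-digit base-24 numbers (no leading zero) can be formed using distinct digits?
First digit: 23 choices (nonzero). Then descending: 23 × 23 × 22 × 21 × 20 × 19 × 18 × 17 = 28418599440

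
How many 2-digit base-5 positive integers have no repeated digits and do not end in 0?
Last digit: 4 nonzero choices. First digit: 3 (nonzero, ≠last). Middle 0: P(3,0) = 1. Total = 12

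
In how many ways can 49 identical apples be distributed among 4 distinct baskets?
C(49+4-1, 4-1) = C(52, 3) = 22100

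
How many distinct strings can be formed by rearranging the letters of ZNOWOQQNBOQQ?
12! / (1! × 1! × 3! × 2! × 1! × 4!) = 1663200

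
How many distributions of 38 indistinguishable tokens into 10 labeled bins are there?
C(38+10-1, 10-1) = C(47, 9) = 1362649145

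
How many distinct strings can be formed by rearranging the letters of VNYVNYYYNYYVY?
13! / (3! × 7! × 3!) = 34320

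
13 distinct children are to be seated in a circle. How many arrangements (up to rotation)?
Circular: fix one position, arrange the rest. (13-1)! = 479001600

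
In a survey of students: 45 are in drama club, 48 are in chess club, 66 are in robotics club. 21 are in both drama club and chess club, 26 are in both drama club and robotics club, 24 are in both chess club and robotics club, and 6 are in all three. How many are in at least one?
|A∪B∪C| = 45+48+66-21-26-24+6 = 94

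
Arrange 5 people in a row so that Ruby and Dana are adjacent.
Treat as block: (5-1)! × 2! = 24 × 2 = 48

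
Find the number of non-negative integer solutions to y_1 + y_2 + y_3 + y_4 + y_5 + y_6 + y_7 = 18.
C(18+7-1, 7-1) = C(24, 6) = 134596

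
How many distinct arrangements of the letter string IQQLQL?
6! / (3! × 1! × 2!) = 60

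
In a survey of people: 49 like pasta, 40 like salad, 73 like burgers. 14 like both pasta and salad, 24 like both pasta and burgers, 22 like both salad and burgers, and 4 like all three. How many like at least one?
|A∪B∪C| = 49+40+73-14-24-22+4 = 106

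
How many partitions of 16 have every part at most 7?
Let r_j(i) = number of partitions of i into parts ≤ j, for i = 0..16. r_1(i) = 1 for all i; r_j(i) = r_{j-1}(i) + r_j(i-j). Rows j = 2..7: ≤2: 1 1 2 2 3 3 4 4 5 5 6 6 7 7 8 8 9; ≤3: 1 1 2 3 4 5 7 8 10 12 14 16 19 21 24 27 30; ≤4: 1 1 2 3 5 6 9 11 15 18 23 27 34 39 47 54 64; ≤5: 1 1 2 3 5 7 10 13 18 23 30 37 47 57 70 84 101; ≤6: 1 1 2 3 5 7 11 14 20 26 35 44 58 71 90 110 136; ≤7: 1 1 2 3 5 7 11 15 21 28 38 49 65 82 105 131 164. r_7(16) = 164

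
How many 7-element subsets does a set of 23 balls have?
C(23,7) = 23!/(7!×16!) = 245157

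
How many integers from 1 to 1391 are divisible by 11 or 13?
⌊1391/11⌋ + ⌊1391/13⌋ - ⌊1391/143⌋ = 126 + 107 - 9 = 224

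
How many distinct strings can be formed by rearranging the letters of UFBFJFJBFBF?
11! / (1! × 2! × 3! × 5!) = 27720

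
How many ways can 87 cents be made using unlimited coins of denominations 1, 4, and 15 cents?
Coefficient of x^87 in 1/(1-x^1) · 1/(1-x^4) · 1/(1-x^15). Case on j = number of 15-cent coins (j = 0..5); remainder r = 87 - 15j is made from {1,4} in ⌊r/4⌋+1 ways. r = 87, 72, 57, 42, 27, 12 → 22 + 19 + 15 + 11 + 7 + 4 = 78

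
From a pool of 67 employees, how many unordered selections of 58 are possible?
C(67,58) = 67!/(58!×9!) = 42757703560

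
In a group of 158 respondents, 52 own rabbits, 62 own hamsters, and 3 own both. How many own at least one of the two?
|A∪B| = |A| + |B| - |A∩B| = 52 + 62 - 3 = 111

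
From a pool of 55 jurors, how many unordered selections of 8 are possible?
C(55,8) = 55!/(8!×47!) = 1217566350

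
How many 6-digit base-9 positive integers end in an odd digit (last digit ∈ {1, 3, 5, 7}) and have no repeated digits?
Last∈{1,3,5,7}. Last=0: 0. Last nonzero: 4×7×P(7,4) = 23520. Total = 23520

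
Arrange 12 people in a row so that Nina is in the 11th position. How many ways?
Fix one position: (12-1)! = 39916800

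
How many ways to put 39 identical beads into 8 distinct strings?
C(39+8-1, 8-1) = C(46, 7) = 53524680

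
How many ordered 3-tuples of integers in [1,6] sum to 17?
Coefficient of x^17 in (x + x² + ... + x^6)^3. By inclusion-exclusion on dice exceeding 6: Σ_j (-1)^j C(3,j)·C(17-1-6j, 2) = C(3,0)·C(16,2) - C(3,1)·C(10,2) + C(3,2)·C(4,2) = 1·120 - 3·45 + 3·6 = 3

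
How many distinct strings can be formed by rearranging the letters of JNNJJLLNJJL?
11! / (3! × 5! × 3!) = 9240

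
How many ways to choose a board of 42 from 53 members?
C(53,42) = 53!/(42!×11!) = 76223753060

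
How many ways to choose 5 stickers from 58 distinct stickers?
C(58,5) = 58!/(5!×53!) = 4582116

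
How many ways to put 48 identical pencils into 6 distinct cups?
C(48+6-1, 6-1) = C(53, 5) = 2869685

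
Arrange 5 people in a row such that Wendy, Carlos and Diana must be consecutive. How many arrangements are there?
Treat the 3 as one block: (5-3+1)! × 3! = 6 × 6 = 36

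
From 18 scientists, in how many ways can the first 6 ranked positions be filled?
P(18,6) = 18!/(18-6)! = 13366080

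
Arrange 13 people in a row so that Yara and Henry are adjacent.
Treat as block: (13-1)! × 2! = 479001600 × 2 = 958003200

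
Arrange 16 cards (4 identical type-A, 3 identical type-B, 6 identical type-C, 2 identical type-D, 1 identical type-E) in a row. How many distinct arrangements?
16! / (4! × 3! × 6! × 2! × 1!) = 100900800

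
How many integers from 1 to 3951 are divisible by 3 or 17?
⌊3951/3⌋ + ⌊3951/17⌋ - ⌊3951/51⌋ = 1317 + 232 - 77 = 1472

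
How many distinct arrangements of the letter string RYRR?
4! / (1! × 3!) = 4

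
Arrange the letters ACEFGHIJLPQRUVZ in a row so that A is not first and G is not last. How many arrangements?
By inclusion-exclusion: 15! - 2×(15-1)! + (15-2)! = 1307674368000 - 174356582400 + 6227020800 = 1139544806400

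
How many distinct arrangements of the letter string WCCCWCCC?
8! / (2! × 6!) = 28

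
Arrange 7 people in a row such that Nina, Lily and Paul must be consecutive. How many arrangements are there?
Treat the 3 as one block: (7-3+1)! × 3! = 120 × 6 = 720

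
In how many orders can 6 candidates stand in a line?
6! = 720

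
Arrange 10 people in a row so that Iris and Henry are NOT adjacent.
Total - adjacent = 10! - (10-1)!×2 = 3628800 - 725760 = 2903040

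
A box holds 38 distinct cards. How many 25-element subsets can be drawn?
C(38,25) = 38!/(25!×13!) = 5414950296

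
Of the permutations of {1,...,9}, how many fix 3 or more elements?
Exactly j fixed points: C(9,j)·!(9-j); sum over j ≥ 3 (derangement numbers via !m = (m-1)·(!(m-1) + !(m-2)): !0..!6 = 1, 0, 1, 2, 9, 44, 265). Σ_{j=3}^{9} C(9,j)·!(9-j) = C(9,3)·!6 + C(9,4)·!5 + C(9,5)·!4 + C(9,6)·!3 + C(9,7)·!2 + C(9,8)·!1 + C(9,9)·!0 = 84·265 + 126·44 + 126·9 + 84·2 + 36·1 + 9·0 + 1·1 = 29143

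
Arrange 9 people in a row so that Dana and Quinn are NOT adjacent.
Total - adjacent = 9! - (9-1)!×2 = 362880 - 80640 = 282240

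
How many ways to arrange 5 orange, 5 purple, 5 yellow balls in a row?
15! / (5! × 5! × 5!) = 756756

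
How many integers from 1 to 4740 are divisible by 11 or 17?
⌊4740/11⌋ + ⌊4740/17⌋ - ⌊4740/187⌋ = 430 + 278 - 25 = 683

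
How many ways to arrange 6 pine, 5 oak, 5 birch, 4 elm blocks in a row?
20! / (6! × 5! × 5! × 4!) = 9777287520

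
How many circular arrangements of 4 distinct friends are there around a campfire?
Circular: fix one position, arrange the rest. (4-1)! = 6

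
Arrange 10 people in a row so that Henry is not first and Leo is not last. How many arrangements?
By inclusion-exclusion: 10! - 2×(10-1)! + (10-2)! = 3628800 - 725760 + 40320 = 2943360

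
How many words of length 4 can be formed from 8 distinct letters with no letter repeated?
P(8,4) = 8!/(8-4)! = 1680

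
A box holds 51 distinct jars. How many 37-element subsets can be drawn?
C(51,37) = 51!/(37!×14!) = 1292706174900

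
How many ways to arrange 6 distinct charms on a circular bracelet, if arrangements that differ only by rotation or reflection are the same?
(6-1)!/2 = 120/2 = 60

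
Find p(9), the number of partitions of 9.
Pentagonal recurrence p(n) = p(n-1) + p(n-2) - p(n-5) - p(n-7) + p(n-12) + p(n-15) - ... gives p(0..8) = 1, 1, 2, 3, 5, 7, 11, 15, 22. p(9) = p(8) + p(7) - p(4) - p(2) = 22 + 15 - 5 - 2 = 30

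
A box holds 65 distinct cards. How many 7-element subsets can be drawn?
C(65,7) = 65!/(7!×58!) = 696190560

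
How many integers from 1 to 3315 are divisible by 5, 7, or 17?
⌊3315/5⌋+⌊3315/7⌋+⌊3315/17⌋ - ⌊3315/35⌋-⌊3315/85⌋-⌊3315/119⌋ + ⌊3315/595⌋ = 663+473+195 - 94-39-27 + 5 = 1176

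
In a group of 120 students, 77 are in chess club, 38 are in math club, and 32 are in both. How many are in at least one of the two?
|A∪B| = |A| + |B| - |A∩B| = 77 + 38 - 32 = 83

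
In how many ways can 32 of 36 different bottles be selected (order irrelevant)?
C(36,32) = 36!/(32!×4!) = 58905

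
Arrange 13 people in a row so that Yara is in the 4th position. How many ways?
Fix one position: (13-1)! = 479001600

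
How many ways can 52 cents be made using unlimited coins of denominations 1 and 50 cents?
Coefficient of x^52 in 1/(1-x^1) · 1/(1-x^50). Use j coins of 50 for j = 0..⌊52/50⌋ = 1, the rest in 1s: 1 + 1 = 2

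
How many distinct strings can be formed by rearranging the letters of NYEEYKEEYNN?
11! / (1! × 3! × 3! × 4!) = 46200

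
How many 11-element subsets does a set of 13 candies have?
C(13,11) = 13!/(11!×2!) = 78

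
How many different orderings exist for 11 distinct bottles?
11! = 39916800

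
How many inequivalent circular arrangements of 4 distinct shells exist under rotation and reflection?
(4-1)!/2 = 6/2 = 3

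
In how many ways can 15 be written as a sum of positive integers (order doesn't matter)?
Pentagonal recurrence p(n) = p(n-1) + p(n-2) - p(n-5) - p(n-7) + p(n-12) + p(n-15) - ... gives p(0..14) = 1, 1, 2, 3, 5, 7, 11, 15, 22, 30, 42, 56, 77, 101, 135. p(15) = p(14) + p(13) - p(10) - p(8) + p(3) + p(0) = 135 + 101 - 42 - 22 + 3 + 1 = 176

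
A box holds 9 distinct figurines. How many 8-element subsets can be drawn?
C(9,8) = 9!/(8!×1!) = 9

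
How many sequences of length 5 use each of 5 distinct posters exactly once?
5! = 120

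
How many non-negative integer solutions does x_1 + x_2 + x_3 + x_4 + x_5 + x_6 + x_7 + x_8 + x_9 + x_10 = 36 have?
C(36+10-1, 10-1) = C(45, 9) = 886163135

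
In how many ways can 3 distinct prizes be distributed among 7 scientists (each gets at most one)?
P(7,3) = 7!/(7-3)! = 210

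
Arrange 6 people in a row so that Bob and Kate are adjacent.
Treat as block: (6-1)! × 2! = 120 × 2 = 240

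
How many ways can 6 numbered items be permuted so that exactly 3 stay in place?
Choose the 3 fixed points C(6,3) = 20, derange the rest: !3 = Σ_{j=0}^{3} (-1)^j·3!/j! = 6 - 6 + 3 - 1 = 2. Product = 20 × 2 = 40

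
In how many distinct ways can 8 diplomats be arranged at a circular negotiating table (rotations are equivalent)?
Circular: fix one position, arrange the rest. (8-1)! = 5040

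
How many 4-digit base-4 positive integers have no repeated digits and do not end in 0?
Last digit: 3 nonzero choices. First digit: 2 (nonzero, ≠last). Middle 2: P(2,2) = 2. Total = 12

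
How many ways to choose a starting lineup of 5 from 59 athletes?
C(59,5) = 59!/(5!×54!) = 5006386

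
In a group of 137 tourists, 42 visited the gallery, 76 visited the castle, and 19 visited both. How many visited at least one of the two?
|A∪B| = |A| + |B| - |A∩B| = 42 + 76 - 19 = 99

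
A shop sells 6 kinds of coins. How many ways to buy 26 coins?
C(26+6-1, 6-1) = C(31, 5) = 169911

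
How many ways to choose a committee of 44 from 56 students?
C(56,44) = 56!/(44!×12!) = 558383307300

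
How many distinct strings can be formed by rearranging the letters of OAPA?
4! / (1! × 2! × 1!) = 12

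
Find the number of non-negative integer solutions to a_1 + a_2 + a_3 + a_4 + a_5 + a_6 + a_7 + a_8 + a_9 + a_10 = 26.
C(26+10-1, 10-1) = C(35, 9) = 70607460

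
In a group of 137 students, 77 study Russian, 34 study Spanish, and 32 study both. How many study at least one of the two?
|A∪B| = |A| + |B| - |A∩B| = 77 + 34 - 32 = 79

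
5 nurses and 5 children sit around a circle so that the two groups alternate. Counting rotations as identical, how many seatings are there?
Fix one of the nurses: (5-1)! ways for the remaining nurses, × 5! ways for the children = 24 × 120 = 2880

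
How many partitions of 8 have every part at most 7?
Let r_j(i) = number of partitions of i into parts ≤ j, for i = 0..8. r_1(i) = 1 for all i; r_j(i) = r_{j-1}(i) + r_j(i-j). Rows j = 2..7: ≤2: 1 1 2 2 3 3 4 4 5; ≤3: 1 1 2 3 4 5 7 8 10; ≤4: 1 1 2 3 5 6 9 11 15; ≤5: 1 1 2 3 5 7 10 13 18; ≤6: 1 1 2 3 5 7 11 14 20; ≤7: 1 1 2 3 5 7 11 15 21. r_7(8) = 21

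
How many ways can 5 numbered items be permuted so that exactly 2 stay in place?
Choose the 2 fixed points C(5,2) = 10, derange the rest: !3 = Σ_{j=0}^{3} (-1)^j·3!/j! = 6 - 6 + 3 - 1 = 2. Product = 10 × 2 = 20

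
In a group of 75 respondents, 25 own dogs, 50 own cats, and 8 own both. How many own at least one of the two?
|A∪B| = |A| + |B| - |A∩B| = 25 + 50 - 8 = 67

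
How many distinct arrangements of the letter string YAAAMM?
6! / (1! × 3! × 2!) = 60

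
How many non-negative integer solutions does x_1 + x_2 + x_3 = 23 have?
C(23+3-1, 3-1) = C(25, 2) = 300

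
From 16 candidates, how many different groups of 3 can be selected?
C(16,3) = 16!/(3!×13!) = 560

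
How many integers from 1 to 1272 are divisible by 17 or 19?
⌊1272/17⌋ + ⌊1272/19⌋ - ⌊1272/323⌋ = 74 + 66 - 3 = 137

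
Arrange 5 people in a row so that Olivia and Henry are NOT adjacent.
Total - adjacent = 5! - (5-1)!×2 = 120 - 48 = 72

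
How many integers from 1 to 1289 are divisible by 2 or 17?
⌊1289/2⌋ + ⌊1289/17⌋ - ⌊1289/34⌋ = 644 + 75 - 37 = 682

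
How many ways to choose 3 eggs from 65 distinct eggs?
C(65,3) = 65!/(3!×62!) = 43680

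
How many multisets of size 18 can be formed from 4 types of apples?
C(18+4-1, 4-1) = C(21, 3) = 1330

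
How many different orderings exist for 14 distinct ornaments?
14! = 87178291200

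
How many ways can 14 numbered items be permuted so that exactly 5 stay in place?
Choose the 5 fixed points C(14,5) = 2002, derange the rest: !9 = Σ_{j=0}^{9} (-1)^j·9!/j! = 362880 - 362880 + 181440 - 60480 + 15120 - 3024 + 504 - 72 + 9 - 1 = 133496. Product = 2002 × 133496 = 267258992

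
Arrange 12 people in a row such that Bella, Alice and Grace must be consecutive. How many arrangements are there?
Treat the 3 as one block: (12-3+1)! × 3! = 3628800 × 6 = 21772800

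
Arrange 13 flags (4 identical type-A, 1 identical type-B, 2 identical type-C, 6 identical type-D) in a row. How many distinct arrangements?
13! / (4! × 1! × 2! × 6!) = 180180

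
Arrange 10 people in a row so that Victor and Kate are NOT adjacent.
Total - adjacent = 10! - (10-1)!×2 = 3628800 - 725760 = 2903040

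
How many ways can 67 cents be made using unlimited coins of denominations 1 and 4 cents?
Coefficient of x^67 in 1/(1-x^1) · 1/(1-x^4). Use j coins of 4 for j = 0..⌊67/4⌋ = 16, the rest in 1s: 16 + 1 = 17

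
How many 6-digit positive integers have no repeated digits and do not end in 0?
Last digit: 9 nonzero choices. First digit: 8 (nonzero, ≠last). Middle 4: P(8,4) = 1680. Total = 120960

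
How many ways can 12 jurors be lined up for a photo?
12! = 479001600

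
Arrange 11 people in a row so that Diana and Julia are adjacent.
Treat as block: (11-1)! × 2! = 3628800 × 2 = 7257600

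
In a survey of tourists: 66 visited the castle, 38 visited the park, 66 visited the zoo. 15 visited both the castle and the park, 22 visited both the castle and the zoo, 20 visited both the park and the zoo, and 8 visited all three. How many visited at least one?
|A∪B∪C| = 66+38+66-15-22-20+8 = 121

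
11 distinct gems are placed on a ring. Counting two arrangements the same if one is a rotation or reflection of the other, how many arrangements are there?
(11-1)!/2 = 3628800/2 = 1814400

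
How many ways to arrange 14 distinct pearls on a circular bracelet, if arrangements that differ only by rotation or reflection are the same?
(14-1)!/2 = 6227020800/2 = 3113510400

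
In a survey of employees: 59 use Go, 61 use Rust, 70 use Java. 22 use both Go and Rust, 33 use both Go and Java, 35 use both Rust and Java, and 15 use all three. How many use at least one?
|A∪B∪C| = 59+61+70-22-33-35+15 = 115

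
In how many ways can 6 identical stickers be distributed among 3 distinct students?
C(6+3-1, 3-1) = C(8, 2) = 28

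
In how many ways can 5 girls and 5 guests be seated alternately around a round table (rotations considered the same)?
Fix one of the girls: (5-1)! ways for the remaining girls, × 5! ways for the guests = 24 × 120 = 2880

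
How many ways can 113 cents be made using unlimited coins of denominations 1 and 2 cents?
Coefficient of x^113 in 1/(1-x^1) · 1/(1-x^2). Use j coins of 2 for j = 0..⌊113/2⌋ = 56, the rest in 1s: 56 + 1 = 57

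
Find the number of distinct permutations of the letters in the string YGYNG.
5! / (2! × 2! × 1!) = 30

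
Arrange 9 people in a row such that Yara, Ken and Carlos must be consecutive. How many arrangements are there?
Treat the 3 as one block: (9-3+1)! × 3! = 5040 × 6 = 30240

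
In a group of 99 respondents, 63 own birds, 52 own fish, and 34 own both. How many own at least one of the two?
|A∪B| = |A| + |B| - |A∩B| = 63 + 52 - 34 = 81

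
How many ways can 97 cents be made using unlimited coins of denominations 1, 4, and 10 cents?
Coefficient of x^97 in 1/(1-x^1) · 1/(1-x^4) · 1/(1-x^10). Case on j = number of 10-cent coins (j = 0..9); remainder r = 97 - 10j is made from {1,4} in ⌊r/4⌋+1 ways. r = 97, 87, 77, 67, 57, 47, 37, 27, 17, 7 → 25 + 22 + 20 + 17 + 15 + 12 + 10 + 7 + 5 + 2 = 135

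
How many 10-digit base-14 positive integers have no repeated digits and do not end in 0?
Last digit: 13 nonzero choices. First digit: 12 (nonzero, ≠last). Middle 8: P(12,8) = 19958400. Total = 3113510400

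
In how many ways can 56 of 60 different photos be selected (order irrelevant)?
C(60,56) = 60!/(56!×4!) = 487635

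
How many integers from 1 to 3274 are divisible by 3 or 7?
⌊3274/3⌋ + ⌊3274/7⌋ - ⌊3274/21⌋ = 1091 + 467 - 155 = 1403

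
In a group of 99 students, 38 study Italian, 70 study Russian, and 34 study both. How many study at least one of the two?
|A∪B| = |A| + |B| - |A∩B| = 38 + 70 - 34 = 74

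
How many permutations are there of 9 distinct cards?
9! = 362880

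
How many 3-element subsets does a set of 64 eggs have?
C(64,3) = 64!/(3!×61!) = 41664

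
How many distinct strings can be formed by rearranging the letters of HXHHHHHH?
8! / (1! × 7!) = 8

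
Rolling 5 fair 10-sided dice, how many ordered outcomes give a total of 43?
Coefficient of x^43 in (x + x² + ... + x^10)^5. By inclusion-exclusion on dice exceeding 10: Σ_j (-1)^j C(5,j)·C(43-1-10j, 4) = C(5,0)·C(42,4) - C(5,1)·C(32,4) + C(5,2)·C(22,4) - C(5,3)·C(12,4) = 1·111930 - 5·35960 + 10·7315 - 10·495 = 330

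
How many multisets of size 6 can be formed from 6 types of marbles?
C(6+6-1, 6-1) = C(11, 5) = 462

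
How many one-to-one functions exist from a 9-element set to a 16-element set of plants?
P(16,9) = 16!/(16-9)! = 4151347200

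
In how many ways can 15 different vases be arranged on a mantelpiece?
15! = 1307674368000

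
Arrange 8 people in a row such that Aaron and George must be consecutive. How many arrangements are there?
Treat the 2 as one block: (8-2+1)! × 2! = 5040 × 2 = 10080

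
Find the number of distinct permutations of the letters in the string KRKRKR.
6! / (3! × 3!) = 20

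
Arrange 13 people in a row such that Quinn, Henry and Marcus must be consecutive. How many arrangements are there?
Treat the 3 as one block: (13-3+1)! × 3! = 39916800 × 6 = 239500800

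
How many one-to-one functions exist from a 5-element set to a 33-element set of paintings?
P(33,5) = 33!/(33-5)! = 28480320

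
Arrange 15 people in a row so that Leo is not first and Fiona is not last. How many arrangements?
By inclusion-exclusion: 15! - 2×(15-1)! + (15-2)! = 1307674368000 - 174356582400 + 6227020800 = 1139544806400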